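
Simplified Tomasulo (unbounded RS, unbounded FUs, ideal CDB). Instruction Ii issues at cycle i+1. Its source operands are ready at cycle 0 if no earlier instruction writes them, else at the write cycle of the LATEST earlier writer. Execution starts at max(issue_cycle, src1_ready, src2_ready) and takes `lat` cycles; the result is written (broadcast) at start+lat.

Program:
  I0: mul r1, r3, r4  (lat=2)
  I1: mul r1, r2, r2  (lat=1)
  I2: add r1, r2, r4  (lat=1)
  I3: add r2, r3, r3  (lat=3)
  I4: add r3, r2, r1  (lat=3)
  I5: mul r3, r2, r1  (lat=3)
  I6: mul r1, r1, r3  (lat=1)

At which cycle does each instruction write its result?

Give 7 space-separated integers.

I0 mul r1: issue@1 deps=(None,None) exec_start@1 write@3
I1 mul r1: issue@2 deps=(None,None) exec_start@2 write@3
I2 add r1: issue@3 deps=(None,None) exec_start@3 write@4
I3 add r2: issue@4 deps=(None,None) exec_start@4 write@7
I4 add r3: issue@5 deps=(3,2) exec_start@7 write@10
I5 mul r3: issue@6 deps=(3,2) exec_start@7 write@10
I6 mul r1: issue@7 deps=(2,5) exec_start@10 write@11

Answer: 3 3 4 7 10 10 11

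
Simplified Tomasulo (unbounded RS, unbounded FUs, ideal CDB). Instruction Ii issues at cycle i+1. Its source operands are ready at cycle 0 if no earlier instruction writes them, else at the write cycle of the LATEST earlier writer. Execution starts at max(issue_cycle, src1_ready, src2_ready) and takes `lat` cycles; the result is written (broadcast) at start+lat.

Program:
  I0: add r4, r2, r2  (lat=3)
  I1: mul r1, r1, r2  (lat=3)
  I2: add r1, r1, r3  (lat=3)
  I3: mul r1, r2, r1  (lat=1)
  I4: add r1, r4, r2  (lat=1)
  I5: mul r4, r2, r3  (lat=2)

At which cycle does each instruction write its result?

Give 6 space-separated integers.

Answer: 4 5 8 9 6 8

Derivation:
I0 add r4: issue@1 deps=(None,None) exec_start@1 write@4
I1 mul r1: issue@2 deps=(None,None) exec_start@2 write@5
I2 add r1: issue@3 deps=(1,None) exec_start@5 write@8
I3 mul r1: issue@4 deps=(None,2) exec_start@8 write@9
I4 add r1: issue@5 deps=(0,None) exec_start@5 write@6
I5 mul r4: issue@6 deps=(None,None) exec_start@6 write@8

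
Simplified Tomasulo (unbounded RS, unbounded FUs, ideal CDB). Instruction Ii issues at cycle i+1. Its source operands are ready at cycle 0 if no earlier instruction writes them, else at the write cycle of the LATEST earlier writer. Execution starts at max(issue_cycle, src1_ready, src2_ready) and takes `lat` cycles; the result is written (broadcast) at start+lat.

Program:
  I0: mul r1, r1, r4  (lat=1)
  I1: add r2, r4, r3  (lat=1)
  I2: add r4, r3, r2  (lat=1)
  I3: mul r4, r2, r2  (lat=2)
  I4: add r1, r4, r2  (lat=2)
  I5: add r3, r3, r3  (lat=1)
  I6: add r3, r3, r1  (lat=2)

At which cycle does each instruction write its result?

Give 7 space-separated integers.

I0 mul r1: issue@1 deps=(None,None) exec_start@1 write@2
I1 add r2: issue@2 deps=(None,None) exec_start@2 write@3
I2 add r4: issue@3 deps=(None,1) exec_start@3 write@4
I3 mul r4: issue@4 deps=(1,1) exec_start@4 write@6
I4 add r1: issue@5 deps=(3,1) exec_start@6 write@8
I5 add r3: issue@6 deps=(None,None) exec_start@6 write@7
I6 add r3: issue@7 deps=(5,4) exec_start@8 write@10

Answer: 2 3 4 6 8 7 10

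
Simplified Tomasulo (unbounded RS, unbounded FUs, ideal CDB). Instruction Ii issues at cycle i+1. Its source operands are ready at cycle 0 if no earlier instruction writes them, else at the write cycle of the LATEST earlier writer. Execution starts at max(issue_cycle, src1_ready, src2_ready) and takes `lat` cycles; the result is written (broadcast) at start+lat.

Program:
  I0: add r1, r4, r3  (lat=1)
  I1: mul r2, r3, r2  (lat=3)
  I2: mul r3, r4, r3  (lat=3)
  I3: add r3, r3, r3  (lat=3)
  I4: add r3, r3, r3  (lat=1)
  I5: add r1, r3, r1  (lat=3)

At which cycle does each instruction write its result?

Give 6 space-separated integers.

Answer: 2 5 6 9 10 13

Derivation:
I0 add r1: issue@1 deps=(None,None) exec_start@1 write@2
I1 mul r2: issue@2 deps=(None,None) exec_start@2 write@5
I2 mul r3: issue@3 deps=(None,None) exec_start@3 write@6
I3 add r3: issue@4 deps=(2,2) exec_start@6 write@9
I4 add r3: issue@5 deps=(3,3) exec_start@9 write@10
I5 add r1: issue@6 deps=(4,0) exec_start@10 write@13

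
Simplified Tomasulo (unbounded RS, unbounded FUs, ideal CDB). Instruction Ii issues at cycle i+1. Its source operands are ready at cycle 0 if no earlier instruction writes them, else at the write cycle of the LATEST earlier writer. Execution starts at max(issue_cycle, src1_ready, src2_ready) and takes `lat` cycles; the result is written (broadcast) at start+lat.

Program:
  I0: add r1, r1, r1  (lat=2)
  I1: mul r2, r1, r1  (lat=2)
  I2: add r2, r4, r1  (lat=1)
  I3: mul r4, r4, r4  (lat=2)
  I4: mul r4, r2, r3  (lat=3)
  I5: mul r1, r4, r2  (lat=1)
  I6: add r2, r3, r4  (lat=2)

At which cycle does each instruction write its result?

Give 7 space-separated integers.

Answer: 3 5 4 6 8 9 10

Derivation:
I0 add r1: issue@1 deps=(None,None) exec_start@1 write@3
I1 mul r2: issue@2 deps=(0,0) exec_start@3 write@5
I2 add r2: issue@3 deps=(None,0) exec_start@3 write@4
I3 mul r4: issue@4 deps=(None,None) exec_start@4 write@6
I4 mul r4: issue@5 deps=(2,None) exec_start@5 write@8
I5 mul r1: issue@6 deps=(4,2) exec_start@8 write@9
I6 add r2: issue@7 deps=(None,4) exec_start@8 write@10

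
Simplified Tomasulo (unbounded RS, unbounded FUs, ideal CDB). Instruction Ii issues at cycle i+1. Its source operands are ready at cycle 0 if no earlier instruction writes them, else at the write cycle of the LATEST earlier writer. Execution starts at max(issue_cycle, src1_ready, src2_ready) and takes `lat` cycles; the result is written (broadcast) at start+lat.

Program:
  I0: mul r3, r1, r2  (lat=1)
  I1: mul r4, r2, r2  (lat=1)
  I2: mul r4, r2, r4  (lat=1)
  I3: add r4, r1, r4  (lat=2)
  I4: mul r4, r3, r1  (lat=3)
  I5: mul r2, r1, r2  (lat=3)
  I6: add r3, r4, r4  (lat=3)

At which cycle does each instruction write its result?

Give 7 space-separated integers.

I0 mul r3: issue@1 deps=(None,None) exec_start@1 write@2
I1 mul r4: issue@2 deps=(None,None) exec_start@2 write@3
I2 mul r4: issue@3 deps=(None,1) exec_start@3 write@4
I3 add r4: issue@4 deps=(None,2) exec_start@4 write@6
I4 mul r4: issue@5 deps=(0,None) exec_start@5 write@8
I5 mul r2: issue@6 deps=(None,None) exec_start@6 write@9
I6 add r3: issue@7 deps=(4,4) exec_start@8 write@11

Answer: 2 3 4 6 8 9 11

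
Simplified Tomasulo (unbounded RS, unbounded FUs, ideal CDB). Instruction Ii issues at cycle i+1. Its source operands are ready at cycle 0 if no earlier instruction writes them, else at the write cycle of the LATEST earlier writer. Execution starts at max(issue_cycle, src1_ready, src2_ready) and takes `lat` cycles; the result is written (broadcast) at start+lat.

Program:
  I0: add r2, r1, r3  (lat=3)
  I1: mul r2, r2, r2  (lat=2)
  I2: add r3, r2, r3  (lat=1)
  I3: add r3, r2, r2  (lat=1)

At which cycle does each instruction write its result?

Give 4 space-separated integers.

I0 add r2: issue@1 deps=(None,None) exec_start@1 write@4
I1 mul r2: issue@2 deps=(0,0) exec_start@4 write@6
I2 add r3: issue@3 deps=(1,None) exec_start@6 write@7
I3 add r3: issue@4 deps=(1,1) exec_start@6 write@7

Answer: 4 6 7 7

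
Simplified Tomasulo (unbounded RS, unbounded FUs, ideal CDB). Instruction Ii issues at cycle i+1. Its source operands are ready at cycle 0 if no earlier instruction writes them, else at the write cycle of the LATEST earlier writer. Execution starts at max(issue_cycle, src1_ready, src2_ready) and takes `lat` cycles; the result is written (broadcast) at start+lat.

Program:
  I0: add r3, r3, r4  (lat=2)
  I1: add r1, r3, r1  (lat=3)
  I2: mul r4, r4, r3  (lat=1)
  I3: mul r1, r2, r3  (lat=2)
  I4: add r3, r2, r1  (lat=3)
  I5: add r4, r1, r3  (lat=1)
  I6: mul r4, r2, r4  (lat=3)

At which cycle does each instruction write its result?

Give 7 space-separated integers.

Answer: 3 6 4 6 9 10 13

Derivation:
I0 add r3: issue@1 deps=(None,None) exec_start@1 write@3
I1 add r1: issue@2 deps=(0,None) exec_start@3 write@6
I2 mul r4: issue@3 deps=(None,0) exec_start@3 write@4
I3 mul r1: issue@4 deps=(None,0) exec_start@4 write@6
I4 add r3: issue@5 deps=(None,3) exec_start@6 write@9
I5 add r4: issue@6 deps=(3,4) exec_start@9 write@10
I6 mul r4: issue@7 deps=(None,5) exec_start@10 write@13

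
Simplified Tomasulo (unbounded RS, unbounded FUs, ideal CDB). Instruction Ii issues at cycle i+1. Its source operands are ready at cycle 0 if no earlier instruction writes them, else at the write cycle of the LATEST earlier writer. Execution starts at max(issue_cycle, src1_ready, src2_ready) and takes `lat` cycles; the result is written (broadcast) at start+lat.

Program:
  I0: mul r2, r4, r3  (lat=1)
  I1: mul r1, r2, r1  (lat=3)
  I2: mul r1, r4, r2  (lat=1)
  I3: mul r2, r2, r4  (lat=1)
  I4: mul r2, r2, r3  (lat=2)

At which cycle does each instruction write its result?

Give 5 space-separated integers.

I0 mul r2: issue@1 deps=(None,None) exec_start@1 write@2
I1 mul r1: issue@2 deps=(0,None) exec_start@2 write@5
I2 mul r1: issue@3 deps=(None,0) exec_start@3 write@4
I3 mul r2: issue@4 deps=(0,None) exec_start@4 write@5
I4 mul r2: issue@5 deps=(3,None) exec_start@5 write@7

Answer: 2 5 4 5 7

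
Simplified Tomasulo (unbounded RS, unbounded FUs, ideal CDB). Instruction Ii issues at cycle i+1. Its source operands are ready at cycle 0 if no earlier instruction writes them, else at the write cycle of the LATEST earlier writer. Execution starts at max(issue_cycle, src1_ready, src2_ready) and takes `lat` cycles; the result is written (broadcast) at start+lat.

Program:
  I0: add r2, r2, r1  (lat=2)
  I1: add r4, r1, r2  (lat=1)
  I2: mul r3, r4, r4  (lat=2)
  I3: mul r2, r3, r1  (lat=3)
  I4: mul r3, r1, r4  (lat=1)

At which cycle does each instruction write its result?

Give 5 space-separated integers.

I0 add r2: issue@1 deps=(None,None) exec_start@1 write@3
I1 add r4: issue@2 deps=(None,0) exec_start@3 write@4
I2 mul r3: issue@3 deps=(1,1) exec_start@4 write@6
I3 mul r2: issue@4 deps=(2,None) exec_start@6 write@9
I4 mul r3: issue@5 deps=(None,1) exec_start@5 write@6

Answer: 3 4 6 9 6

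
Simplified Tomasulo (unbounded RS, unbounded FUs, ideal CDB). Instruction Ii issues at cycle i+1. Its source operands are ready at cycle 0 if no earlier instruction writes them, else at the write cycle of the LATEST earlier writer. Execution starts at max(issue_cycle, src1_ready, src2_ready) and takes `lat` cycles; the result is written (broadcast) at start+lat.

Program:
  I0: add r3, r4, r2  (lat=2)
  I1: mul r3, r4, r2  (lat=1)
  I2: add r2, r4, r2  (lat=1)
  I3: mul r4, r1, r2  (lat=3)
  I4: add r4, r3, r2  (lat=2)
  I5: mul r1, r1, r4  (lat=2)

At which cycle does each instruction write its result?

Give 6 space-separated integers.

I0 add r3: issue@1 deps=(None,None) exec_start@1 write@3
I1 mul r3: issue@2 deps=(None,None) exec_start@2 write@3
I2 add r2: issue@3 deps=(None,None) exec_start@3 write@4
I3 mul r4: issue@4 deps=(None,2) exec_start@4 write@7
I4 add r4: issue@5 deps=(1,2) exec_start@5 write@7
I5 mul r1: issue@6 deps=(None,4) exec_start@7 write@9

Answer: 3 3 4 7 7 9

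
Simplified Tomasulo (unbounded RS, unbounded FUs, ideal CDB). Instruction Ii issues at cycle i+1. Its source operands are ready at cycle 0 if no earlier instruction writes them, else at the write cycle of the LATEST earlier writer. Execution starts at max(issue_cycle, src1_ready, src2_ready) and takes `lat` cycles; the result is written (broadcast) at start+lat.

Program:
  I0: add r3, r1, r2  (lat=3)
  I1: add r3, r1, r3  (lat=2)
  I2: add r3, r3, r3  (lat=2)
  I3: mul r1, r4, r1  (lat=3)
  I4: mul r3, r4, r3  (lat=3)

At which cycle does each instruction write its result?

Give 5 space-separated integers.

Answer: 4 6 8 7 11

Derivation:
I0 add r3: issue@1 deps=(None,None) exec_start@1 write@4
I1 add r3: issue@2 deps=(None,0) exec_start@4 write@6
I2 add r3: issue@3 deps=(1,1) exec_start@6 write@8
I3 mul r1: issue@4 deps=(None,None) exec_start@4 write@7
I4 mul r3: issue@5 deps=(None,2) exec_start@8 write@11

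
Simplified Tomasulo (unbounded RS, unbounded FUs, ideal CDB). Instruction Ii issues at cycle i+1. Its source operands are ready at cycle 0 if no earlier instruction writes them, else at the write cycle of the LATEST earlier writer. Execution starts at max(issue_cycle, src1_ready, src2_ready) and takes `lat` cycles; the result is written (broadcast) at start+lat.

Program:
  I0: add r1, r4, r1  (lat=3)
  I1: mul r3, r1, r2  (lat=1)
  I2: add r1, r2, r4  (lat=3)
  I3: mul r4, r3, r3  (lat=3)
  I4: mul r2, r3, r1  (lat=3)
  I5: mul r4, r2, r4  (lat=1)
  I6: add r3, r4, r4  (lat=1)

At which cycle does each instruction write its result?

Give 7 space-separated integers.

I0 add r1: issue@1 deps=(None,None) exec_start@1 write@4
I1 mul r3: issue@2 deps=(0,None) exec_start@4 write@5
I2 add r1: issue@3 deps=(None,None) exec_start@3 write@6
I3 mul r4: issue@4 deps=(1,1) exec_start@5 write@8
I4 mul r2: issue@5 deps=(1,2) exec_start@6 write@9
I5 mul r4: issue@6 deps=(4,3) exec_start@9 write@10
I6 add r3: issue@7 deps=(5,5) exec_start@10 write@11

Answer: 4 5 6 8 9 10 11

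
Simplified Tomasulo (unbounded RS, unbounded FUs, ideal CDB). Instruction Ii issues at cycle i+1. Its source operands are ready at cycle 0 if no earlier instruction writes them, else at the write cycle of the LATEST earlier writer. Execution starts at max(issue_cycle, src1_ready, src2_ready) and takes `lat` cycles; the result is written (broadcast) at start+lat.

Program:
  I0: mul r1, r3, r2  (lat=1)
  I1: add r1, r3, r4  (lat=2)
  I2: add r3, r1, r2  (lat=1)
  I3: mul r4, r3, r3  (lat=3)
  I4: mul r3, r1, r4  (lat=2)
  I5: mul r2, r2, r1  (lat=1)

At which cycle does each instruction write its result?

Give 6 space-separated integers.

Answer: 2 4 5 8 10 7

Derivation:
I0 mul r1: issue@1 deps=(None,None) exec_start@1 write@2
I1 add r1: issue@2 deps=(None,None) exec_start@2 write@4
I2 add r3: issue@3 deps=(1,None) exec_start@4 write@5
I3 mul r4: issue@4 deps=(2,2) exec_start@5 write@8
I4 mul r3: issue@5 deps=(1,3) exec_start@8 write@10
I5 mul r2: issue@6 deps=(None,1) exec_start@6 write@7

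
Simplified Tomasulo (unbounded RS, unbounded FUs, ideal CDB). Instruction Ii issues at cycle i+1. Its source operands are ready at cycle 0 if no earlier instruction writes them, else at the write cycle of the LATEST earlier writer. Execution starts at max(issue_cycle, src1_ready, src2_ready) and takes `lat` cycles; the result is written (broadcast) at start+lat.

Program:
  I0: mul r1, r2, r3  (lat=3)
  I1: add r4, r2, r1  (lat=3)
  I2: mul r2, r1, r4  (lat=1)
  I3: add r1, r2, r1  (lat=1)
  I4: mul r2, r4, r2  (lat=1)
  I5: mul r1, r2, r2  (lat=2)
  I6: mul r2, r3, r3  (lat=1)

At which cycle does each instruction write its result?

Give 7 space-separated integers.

Answer: 4 7 8 9 9 11 8

Derivation:
I0 mul r1: issue@1 deps=(None,None) exec_start@1 write@4
I1 add r4: issue@2 deps=(None,0) exec_start@4 write@7
I2 mul r2: issue@3 deps=(0,1) exec_start@7 write@8
I3 add r1: issue@4 deps=(2,0) exec_start@8 write@9
I4 mul r2: issue@5 deps=(1,2) exec_start@8 write@9
I5 mul r1: issue@6 deps=(4,4) exec_start@9 write@11
I6 mul r2: issue@7 deps=(None,None) exec_start@7 write@8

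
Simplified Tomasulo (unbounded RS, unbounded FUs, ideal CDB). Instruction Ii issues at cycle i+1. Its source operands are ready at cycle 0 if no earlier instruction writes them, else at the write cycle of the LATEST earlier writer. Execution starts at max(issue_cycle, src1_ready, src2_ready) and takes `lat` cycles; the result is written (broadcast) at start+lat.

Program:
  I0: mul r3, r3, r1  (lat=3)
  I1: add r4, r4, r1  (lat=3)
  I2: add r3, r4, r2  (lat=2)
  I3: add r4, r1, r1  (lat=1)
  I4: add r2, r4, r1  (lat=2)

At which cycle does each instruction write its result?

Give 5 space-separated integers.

I0 mul r3: issue@1 deps=(None,None) exec_start@1 write@4
I1 add r4: issue@2 deps=(None,None) exec_start@2 write@5
I2 add r3: issue@3 deps=(1,None) exec_start@5 write@7
I3 add r4: issue@4 deps=(None,None) exec_start@4 write@5
I4 add r2: issue@5 deps=(3,None) exec_start@5 write@7

Answer: 4 5 7 5 7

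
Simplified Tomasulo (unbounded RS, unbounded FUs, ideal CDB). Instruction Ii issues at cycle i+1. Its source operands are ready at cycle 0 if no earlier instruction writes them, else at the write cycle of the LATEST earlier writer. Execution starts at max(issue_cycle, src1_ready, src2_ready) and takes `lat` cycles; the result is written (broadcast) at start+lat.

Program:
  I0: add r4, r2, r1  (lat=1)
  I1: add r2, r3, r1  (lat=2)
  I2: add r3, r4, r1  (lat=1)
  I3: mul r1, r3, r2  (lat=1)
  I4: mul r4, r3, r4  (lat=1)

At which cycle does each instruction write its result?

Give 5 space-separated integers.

Answer: 2 4 4 5 6

Derivation:
I0 add r4: issue@1 deps=(None,None) exec_start@1 write@2
I1 add r2: issue@2 deps=(None,None) exec_start@2 write@4
I2 add r3: issue@3 deps=(0,None) exec_start@3 write@4
I3 mul r1: issue@4 deps=(2,1) exec_start@4 write@5
I4 mul r4: issue@5 deps=(2,0) exec_start@5 write@6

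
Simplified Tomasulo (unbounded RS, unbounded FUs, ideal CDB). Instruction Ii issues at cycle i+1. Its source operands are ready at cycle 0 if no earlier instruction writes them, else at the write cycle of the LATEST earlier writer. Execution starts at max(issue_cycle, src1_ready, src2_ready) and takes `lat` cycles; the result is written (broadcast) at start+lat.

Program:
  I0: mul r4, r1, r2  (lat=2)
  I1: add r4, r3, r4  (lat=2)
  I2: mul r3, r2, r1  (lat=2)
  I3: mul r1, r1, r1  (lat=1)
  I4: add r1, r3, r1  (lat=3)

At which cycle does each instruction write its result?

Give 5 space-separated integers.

Answer: 3 5 5 5 8

Derivation:
I0 mul r4: issue@1 deps=(None,None) exec_start@1 write@3
I1 add r4: issue@2 deps=(None,0) exec_start@3 write@5
I2 mul r3: issue@3 deps=(None,None) exec_start@3 write@5
I3 mul r1: issue@4 deps=(None,None) exec_start@4 write@5
I4 add r1: issue@5 deps=(2,3) exec_start@5 write@8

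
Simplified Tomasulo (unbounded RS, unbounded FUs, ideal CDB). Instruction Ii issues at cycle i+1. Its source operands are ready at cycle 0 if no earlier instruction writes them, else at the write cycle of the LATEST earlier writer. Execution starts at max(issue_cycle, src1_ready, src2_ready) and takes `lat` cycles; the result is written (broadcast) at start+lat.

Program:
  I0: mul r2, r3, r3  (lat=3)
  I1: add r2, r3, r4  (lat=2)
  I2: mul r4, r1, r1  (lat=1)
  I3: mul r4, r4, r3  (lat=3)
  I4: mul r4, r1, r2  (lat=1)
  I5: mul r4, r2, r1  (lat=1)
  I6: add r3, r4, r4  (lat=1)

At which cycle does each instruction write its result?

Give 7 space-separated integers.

Answer: 4 4 4 7 6 7 8

Derivation:
I0 mul r2: issue@1 deps=(None,None) exec_start@1 write@4
I1 add r2: issue@2 deps=(None,None) exec_start@2 write@4
I2 mul r4: issue@3 deps=(None,None) exec_start@3 write@4
I3 mul r4: issue@4 deps=(2,None) exec_start@4 write@7
I4 mul r4: issue@5 deps=(None,1) exec_start@5 write@6
I5 mul r4: issue@6 deps=(1,None) exec_start@6 write@7
I6 add r3: issue@7 deps=(5,5) exec_start@7 write@8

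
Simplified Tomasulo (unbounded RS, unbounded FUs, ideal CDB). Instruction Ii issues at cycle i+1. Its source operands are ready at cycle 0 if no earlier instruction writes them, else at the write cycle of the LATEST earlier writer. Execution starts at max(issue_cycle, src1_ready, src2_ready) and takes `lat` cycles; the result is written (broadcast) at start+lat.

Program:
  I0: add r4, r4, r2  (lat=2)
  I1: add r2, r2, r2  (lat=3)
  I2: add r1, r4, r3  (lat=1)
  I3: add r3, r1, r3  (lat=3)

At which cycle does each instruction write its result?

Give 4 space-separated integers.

I0 add r4: issue@1 deps=(None,None) exec_start@1 write@3
I1 add r2: issue@2 deps=(None,None) exec_start@2 write@5
I2 add r1: issue@3 deps=(0,None) exec_start@3 write@4
I3 add r3: issue@4 deps=(2,None) exec_start@4 write@7

Answer: 3 5 4 7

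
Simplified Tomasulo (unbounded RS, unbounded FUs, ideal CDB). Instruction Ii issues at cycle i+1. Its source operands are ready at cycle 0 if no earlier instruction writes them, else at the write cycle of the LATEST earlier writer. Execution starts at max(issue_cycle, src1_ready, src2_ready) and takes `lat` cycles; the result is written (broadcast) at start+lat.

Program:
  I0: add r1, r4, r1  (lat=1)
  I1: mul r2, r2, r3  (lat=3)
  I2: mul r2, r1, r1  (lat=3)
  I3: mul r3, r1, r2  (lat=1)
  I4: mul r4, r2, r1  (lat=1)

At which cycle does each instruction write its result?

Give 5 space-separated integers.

I0 add r1: issue@1 deps=(None,None) exec_start@1 write@2
I1 mul r2: issue@2 deps=(None,None) exec_start@2 write@5
I2 mul r2: issue@3 deps=(0,0) exec_start@3 write@6
I3 mul r3: issue@4 deps=(0,2) exec_start@6 write@7
I4 mul r4: issue@5 deps=(2,0) exec_start@6 write@7

Answer: 2 5 6 7 7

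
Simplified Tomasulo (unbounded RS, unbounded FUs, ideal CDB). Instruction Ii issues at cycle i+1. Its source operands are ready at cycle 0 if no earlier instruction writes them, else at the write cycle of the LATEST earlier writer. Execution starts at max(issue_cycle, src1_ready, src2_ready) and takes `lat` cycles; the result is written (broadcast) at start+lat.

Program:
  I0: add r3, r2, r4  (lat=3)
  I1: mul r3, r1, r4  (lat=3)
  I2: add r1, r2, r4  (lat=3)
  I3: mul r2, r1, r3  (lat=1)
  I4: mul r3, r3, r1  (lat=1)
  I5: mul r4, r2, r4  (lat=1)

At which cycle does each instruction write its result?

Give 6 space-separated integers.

I0 add r3: issue@1 deps=(None,None) exec_start@1 write@4
I1 mul r3: issue@2 deps=(None,None) exec_start@2 write@5
I2 add r1: issue@3 deps=(None,None) exec_start@3 write@6
I3 mul r2: issue@4 deps=(2,1) exec_start@6 write@7
I4 mul r3: issue@5 deps=(1,2) exec_start@6 write@7
I5 mul r4: issue@6 deps=(3,None) exec_start@7 write@8

Answer: 4 5 6 7 7 8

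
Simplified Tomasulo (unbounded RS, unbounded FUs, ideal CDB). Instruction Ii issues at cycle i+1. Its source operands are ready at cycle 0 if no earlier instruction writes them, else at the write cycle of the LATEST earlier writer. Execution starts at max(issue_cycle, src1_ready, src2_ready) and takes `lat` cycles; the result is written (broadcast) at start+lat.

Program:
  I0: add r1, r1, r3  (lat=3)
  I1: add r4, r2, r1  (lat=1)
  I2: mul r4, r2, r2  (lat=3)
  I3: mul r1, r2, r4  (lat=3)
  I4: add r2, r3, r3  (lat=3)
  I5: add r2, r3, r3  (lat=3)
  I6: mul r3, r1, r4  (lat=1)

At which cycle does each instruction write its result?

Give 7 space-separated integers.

I0 add r1: issue@1 deps=(None,None) exec_start@1 write@4
I1 add r4: issue@2 deps=(None,0) exec_start@4 write@5
I2 mul r4: issue@3 deps=(None,None) exec_start@3 write@6
I3 mul r1: issue@4 deps=(None,2) exec_start@6 write@9
I4 add r2: issue@5 deps=(None,None) exec_start@5 write@8
I5 add r2: issue@6 deps=(None,None) exec_start@6 write@9
I6 mul r3: issue@7 deps=(3,2) exec_start@9 write@10

Answer: 4 5 6 9 8 9 10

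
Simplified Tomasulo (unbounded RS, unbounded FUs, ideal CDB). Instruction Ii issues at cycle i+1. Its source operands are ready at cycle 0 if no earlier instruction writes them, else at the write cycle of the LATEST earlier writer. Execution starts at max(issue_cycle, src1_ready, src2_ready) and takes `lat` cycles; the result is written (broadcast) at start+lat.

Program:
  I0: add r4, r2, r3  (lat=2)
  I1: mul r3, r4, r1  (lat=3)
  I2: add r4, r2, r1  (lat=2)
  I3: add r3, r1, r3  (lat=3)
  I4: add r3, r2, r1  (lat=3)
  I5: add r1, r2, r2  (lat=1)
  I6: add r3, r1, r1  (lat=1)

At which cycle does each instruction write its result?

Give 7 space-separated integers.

I0 add r4: issue@1 deps=(None,None) exec_start@1 write@3
I1 mul r3: issue@2 deps=(0,None) exec_start@3 write@6
I2 add r4: issue@3 deps=(None,None) exec_start@3 write@5
I3 add r3: issue@4 deps=(None,1) exec_start@6 write@9
I4 add r3: issue@5 deps=(None,None) exec_start@5 write@8
I5 add r1: issue@6 deps=(None,None) exec_start@6 write@7
I6 add r3: issue@7 deps=(5,5) exec_start@7 write@8

Answer: 3 6 5 9 8 7 8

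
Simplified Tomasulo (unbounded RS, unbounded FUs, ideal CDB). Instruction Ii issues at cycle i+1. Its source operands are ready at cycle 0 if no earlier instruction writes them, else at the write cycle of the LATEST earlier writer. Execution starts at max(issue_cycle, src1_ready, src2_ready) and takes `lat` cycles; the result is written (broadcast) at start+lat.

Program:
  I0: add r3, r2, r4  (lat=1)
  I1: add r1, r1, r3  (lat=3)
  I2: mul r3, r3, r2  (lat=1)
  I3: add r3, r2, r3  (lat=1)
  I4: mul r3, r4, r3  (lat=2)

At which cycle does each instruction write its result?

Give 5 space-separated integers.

I0 add r3: issue@1 deps=(None,None) exec_start@1 write@2
I1 add r1: issue@2 deps=(None,0) exec_start@2 write@5
I2 mul r3: issue@3 deps=(0,None) exec_start@3 write@4
I3 add r3: issue@4 deps=(None,2) exec_start@4 write@5
I4 mul r3: issue@5 deps=(None,3) exec_start@5 write@7

Answer: 2 5 4 5 7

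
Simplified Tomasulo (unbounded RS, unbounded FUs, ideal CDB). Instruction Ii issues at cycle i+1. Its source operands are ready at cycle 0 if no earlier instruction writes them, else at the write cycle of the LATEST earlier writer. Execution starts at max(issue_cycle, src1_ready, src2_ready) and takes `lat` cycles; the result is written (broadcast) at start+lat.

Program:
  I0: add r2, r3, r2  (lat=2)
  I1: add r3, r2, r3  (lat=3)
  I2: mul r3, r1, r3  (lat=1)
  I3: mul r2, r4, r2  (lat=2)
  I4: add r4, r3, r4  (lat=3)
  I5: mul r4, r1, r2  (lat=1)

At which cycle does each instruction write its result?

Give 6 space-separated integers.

Answer: 3 6 7 6 10 7

Derivation:
I0 add r2: issue@1 deps=(None,None) exec_start@1 write@3
I1 add r3: issue@2 deps=(0,None) exec_start@3 write@6
I2 mul r3: issue@3 deps=(None,1) exec_start@6 write@7
I3 mul r2: issue@4 deps=(None,0) exec_start@4 write@6
I4 add r4: issue@5 deps=(2,None) exec_start@7 write@10
I5 mul r4: issue@6 deps=(None,3) exec_start@6 write@7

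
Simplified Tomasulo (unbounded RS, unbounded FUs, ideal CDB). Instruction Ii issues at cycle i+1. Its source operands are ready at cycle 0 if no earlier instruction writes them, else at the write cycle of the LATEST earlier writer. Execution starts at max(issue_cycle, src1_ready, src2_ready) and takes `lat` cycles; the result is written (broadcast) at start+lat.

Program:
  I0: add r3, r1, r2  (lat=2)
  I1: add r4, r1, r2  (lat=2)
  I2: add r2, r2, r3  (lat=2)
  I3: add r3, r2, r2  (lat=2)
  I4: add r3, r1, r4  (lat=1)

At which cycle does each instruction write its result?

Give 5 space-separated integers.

Answer: 3 4 5 7 6

Derivation:
I0 add r3: issue@1 deps=(None,None) exec_start@1 write@3
I1 add r4: issue@2 deps=(None,None) exec_start@2 write@4
I2 add r2: issue@3 deps=(None,0) exec_start@3 write@5
I3 add r3: issue@4 deps=(2,2) exec_start@5 write@7
I4 add r3: issue@5 deps=(None,1) exec_start@5 write@6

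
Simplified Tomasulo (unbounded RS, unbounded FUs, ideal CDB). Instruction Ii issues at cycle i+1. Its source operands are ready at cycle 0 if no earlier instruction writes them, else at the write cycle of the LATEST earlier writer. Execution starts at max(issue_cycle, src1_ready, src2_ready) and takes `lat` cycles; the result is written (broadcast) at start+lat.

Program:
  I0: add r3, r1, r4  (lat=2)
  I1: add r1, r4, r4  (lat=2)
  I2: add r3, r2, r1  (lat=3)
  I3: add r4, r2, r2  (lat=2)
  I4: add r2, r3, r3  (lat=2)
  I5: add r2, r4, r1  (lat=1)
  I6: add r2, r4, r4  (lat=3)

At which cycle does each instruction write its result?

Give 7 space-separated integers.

I0 add r3: issue@1 deps=(None,None) exec_start@1 write@3
I1 add r1: issue@2 deps=(None,None) exec_start@2 write@4
I2 add r3: issue@3 deps=(None,1) exec_start@4 write@7
I3 add r4: issue@4 deps=(None,None) exec_start@4 write@6
I4 add r2: issue@5 deps=(2,2) exec_start@7 write@9
I5 add r2: issue@6 deps=(3,1) exec_start@6 write@7
I6 add r2: issue@7 deps=(3,3) exec_start@7 write@10

Answer: 3 4 7 6 9 7 10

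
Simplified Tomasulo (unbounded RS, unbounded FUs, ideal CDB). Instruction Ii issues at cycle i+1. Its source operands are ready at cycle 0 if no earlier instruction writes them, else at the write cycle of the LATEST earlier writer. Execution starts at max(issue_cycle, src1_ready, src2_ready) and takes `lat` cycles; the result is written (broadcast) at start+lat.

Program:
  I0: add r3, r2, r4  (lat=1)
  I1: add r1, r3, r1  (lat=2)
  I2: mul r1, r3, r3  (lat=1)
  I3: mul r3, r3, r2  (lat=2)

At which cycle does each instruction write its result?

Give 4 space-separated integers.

I0 add r3: issue@1 deps=(None,None) exec_start@1 write@2
I1 add r1: issue@2 deps=(0,None) exec_start@2 write@4
I2 mul r1: issue@3 deps=(0,0) exec_start@3 write@4
I3 mul r3: issue@4 deps=(0,None) exec_start@4 write@6

Answer: 2 4 4 6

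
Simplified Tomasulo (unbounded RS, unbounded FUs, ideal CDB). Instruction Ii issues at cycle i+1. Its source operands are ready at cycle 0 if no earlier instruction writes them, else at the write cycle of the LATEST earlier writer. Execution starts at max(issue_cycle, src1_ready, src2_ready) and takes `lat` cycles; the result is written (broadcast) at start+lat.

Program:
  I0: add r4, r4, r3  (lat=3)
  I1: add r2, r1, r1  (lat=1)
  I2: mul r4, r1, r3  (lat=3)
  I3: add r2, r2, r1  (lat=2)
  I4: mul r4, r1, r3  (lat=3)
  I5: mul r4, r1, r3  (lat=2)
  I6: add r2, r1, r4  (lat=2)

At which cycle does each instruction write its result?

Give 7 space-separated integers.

I0 add r4: issue@1 deps=(None,None) exec_start@1 write@4
I1 add r2: issue@2 deps=(None,None) exec_start@2 write@3
I2 mul r4: issue@3 deps=(None,None) exec_start@3 write@6
I3 add r2: issue@4 deps=(1,None) exec_start@4 write@6
I4 mul r4: issue@5 deps=(None,None) exec_start@5 write@8
I5 mul r4: issue@6 deps=(None,None) exec_start@6 write@8
I6 add r2: issue@7 deps=(None,5) exec_start@8 write@10

Answer: 4 3 6 6 8 8 10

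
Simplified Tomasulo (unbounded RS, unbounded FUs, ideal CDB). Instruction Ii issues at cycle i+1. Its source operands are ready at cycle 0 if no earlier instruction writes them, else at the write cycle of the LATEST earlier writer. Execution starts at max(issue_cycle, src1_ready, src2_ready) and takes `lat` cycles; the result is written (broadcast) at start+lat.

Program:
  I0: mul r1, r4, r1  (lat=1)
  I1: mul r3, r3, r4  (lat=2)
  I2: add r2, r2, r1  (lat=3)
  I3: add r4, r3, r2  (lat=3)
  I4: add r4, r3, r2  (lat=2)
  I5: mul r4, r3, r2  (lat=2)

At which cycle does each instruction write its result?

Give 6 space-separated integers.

Answer: 2 4 6 9 8 8

Derivation:
I0 mul r1: issue@1 deps=(None,None) exec_start@1 write@2
I1 mul r3: issue@2 deps=(None,None) exec_start@2 write@4
I2 add r2: issue@3 deps=(None,0) exec_start@3 write@6
I3 add r4: issue@4 deps=(1,2) exec_start@6 write@9
I4 add r4: issue@5 deps=(1,2) exec_start@6 write@8
I5 mul r4: issue@6 deps=(1,2) exec_start@6 write@8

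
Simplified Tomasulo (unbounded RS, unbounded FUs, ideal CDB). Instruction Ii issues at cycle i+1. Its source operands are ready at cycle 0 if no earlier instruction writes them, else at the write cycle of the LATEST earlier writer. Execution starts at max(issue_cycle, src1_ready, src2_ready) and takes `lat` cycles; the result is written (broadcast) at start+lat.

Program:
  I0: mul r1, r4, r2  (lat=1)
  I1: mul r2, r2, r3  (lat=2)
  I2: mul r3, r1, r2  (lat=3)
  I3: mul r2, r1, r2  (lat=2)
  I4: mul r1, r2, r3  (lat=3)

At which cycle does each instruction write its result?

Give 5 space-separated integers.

Answer: 2 4 7 6 10

Derivation:
I0 mul r1: issue@1 deps=(None,None) exec_start@1 write@2
I1 mul r2: issue@2 deps=(None,None) exec_start@2 write@4
I2 mul r3: issue@3 deps=(0,1) exec_start@4 write@7
I3 mul r2: issue@4 deps=(0,1) exec_start@4 write@6
I4 mul r1: issue@5 deps=(3,2) exec_start@7 write@10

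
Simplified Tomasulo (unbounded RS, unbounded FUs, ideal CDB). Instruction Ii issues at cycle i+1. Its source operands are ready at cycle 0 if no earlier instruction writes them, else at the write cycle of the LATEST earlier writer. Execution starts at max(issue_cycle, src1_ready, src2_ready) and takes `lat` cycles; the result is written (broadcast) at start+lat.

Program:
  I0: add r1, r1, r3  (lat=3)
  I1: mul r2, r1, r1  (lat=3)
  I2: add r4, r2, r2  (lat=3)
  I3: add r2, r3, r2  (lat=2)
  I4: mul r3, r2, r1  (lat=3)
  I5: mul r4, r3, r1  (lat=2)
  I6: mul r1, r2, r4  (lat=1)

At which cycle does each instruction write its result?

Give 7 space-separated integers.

I0 add r1: issue@1 deps=(None,None) exec_start@1 write@4
I1 mul r2: issue@2 deps=(0,0) exec_start@4 write@7
I2 add r4: issue@3 deps=(1,1) exec_start@7 write@10
I3 add r2: issue@4 deps=(None,1) exec_start@7 write@9
I4 mul r3: issue@5 deps=(3,0) exec_start@9 write@12
I5 mul r4: issue@6 deps=(4,0) exec_start@12 write@14
I6 mul r1: issue@7 deps=(3,5) exec_start@14 write@15

Answer: 4 7 10 9 12 14 15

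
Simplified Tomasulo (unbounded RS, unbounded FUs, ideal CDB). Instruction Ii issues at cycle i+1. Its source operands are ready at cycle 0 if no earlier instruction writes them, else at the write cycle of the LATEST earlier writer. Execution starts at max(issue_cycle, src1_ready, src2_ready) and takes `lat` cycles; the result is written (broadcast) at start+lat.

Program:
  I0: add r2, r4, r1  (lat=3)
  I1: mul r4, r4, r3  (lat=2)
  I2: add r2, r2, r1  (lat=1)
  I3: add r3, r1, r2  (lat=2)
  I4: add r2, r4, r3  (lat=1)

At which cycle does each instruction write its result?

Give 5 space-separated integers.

I0 add r2: issue@1 deps=(None,None) exec_start@1 write@4
I1 mul r4: issue@2 deps=(None,None) exec_start@2 write@4
I2 add r2: issue@3 deps=(0,None) exec_start@4 write@5
I3 add r3: issue@4 deps=(None,2) exec_start@5 write@7
I4 add r2: issue@5 deps=(1,3) exec_start@7 write@8

Answer: 4 4 5 7 8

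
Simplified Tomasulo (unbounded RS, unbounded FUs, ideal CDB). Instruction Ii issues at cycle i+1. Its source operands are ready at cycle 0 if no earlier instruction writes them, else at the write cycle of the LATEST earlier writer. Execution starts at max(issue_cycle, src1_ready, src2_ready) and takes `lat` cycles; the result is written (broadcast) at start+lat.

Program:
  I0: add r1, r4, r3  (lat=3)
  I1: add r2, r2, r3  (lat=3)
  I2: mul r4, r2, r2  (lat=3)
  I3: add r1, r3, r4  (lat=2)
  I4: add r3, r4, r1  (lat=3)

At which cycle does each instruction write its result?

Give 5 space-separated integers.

Answer: 4 5 8 10 13

Derivation:
I0 add r1: issue@1 deps=(None,None) exec_start@1 write@4
I1 add r2: issue@2 deps=(None,None) exec_start@2 write@5
I2 mul r4: issue@3 deps=(1,1) exec_start@5 write@8
I3 add r1: issue@4 deps=(None,2) exec_start@8 write@10
I4 add r3: issue@5 deps=(2,3) exec_start@10 write@13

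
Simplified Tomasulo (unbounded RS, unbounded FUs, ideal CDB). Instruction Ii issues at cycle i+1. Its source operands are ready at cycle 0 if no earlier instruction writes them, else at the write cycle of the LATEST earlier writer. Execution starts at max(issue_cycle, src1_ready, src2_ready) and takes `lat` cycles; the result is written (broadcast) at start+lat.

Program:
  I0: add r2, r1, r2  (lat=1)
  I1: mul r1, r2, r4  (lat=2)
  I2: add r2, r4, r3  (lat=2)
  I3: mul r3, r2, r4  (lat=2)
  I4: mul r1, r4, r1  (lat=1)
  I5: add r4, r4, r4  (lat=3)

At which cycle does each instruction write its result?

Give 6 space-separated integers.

I0 add r2: issue@1 deps=(None,None) exec_start@1 write@2
I1 mul r1: issue@2 deps=(0,None) exec_start@2 write@4
I2 add r2: issue@3 deps=(None,None) exec_start@3 write@5
I3 mul r3: issue@4 deps=(2,None) exec_start@5 write@7
I4 mul r1: issue@5 deps=(None,1) exec_start@5 write@6
I5 add r4: issue@6 deps=(None,None) exec_start@6 write@9

Answer: 2 4 5 7 6 9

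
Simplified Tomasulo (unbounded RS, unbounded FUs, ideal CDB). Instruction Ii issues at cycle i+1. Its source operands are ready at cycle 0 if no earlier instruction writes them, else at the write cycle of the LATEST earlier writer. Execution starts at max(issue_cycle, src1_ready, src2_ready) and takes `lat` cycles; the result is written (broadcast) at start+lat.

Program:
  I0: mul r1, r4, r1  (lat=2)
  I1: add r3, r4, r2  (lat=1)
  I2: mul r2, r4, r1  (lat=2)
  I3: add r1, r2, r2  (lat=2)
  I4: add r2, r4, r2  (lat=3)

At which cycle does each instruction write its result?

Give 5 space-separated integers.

I0 mul r1: issue@1 deps=(None,None) exec_start@1 write@3
I1 add r3: issue@2 deps=(None,None) exec_start@2 write@3
I2 mul r2: issue@3 deps=(None,0) exec_start@3 write@5
I3 add r1: issue@4 deps=(2,2) exec_start@5 write@7
I4 add r2: issue@5 deps=(None,2) exec_start@5 write@8

Answer: 3 3 5 7 8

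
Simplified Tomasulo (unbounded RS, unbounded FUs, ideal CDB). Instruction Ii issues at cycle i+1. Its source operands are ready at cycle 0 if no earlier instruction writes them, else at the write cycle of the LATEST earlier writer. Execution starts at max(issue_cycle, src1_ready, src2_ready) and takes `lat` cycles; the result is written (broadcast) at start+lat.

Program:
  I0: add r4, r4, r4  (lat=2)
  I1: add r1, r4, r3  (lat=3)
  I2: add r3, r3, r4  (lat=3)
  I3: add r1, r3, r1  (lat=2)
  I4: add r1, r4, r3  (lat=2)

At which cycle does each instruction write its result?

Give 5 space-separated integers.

Answer: 3 6 6 8 8

Derivation:
I0 add r4: issue@1 deps=(None,None) exec_start@1 write@3
I1 add r1: issue@2 deps=(0,None) exec_start@3 write@6
I2 add r3: issue@3 deps=(None,0) exec_start@3 write@6
I3 add r1: issue@4 deps=(2,1) exec_start@6 write@8
I4 add r1: issue@5 deps=(0,2) exec_start@6 write@8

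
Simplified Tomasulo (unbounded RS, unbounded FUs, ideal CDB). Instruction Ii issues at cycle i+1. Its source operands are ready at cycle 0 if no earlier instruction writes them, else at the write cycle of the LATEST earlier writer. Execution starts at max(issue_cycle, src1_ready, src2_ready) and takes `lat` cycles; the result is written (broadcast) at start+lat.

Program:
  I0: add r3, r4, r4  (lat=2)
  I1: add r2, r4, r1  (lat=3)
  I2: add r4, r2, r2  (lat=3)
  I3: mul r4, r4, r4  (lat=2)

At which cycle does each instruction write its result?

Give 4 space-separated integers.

I0 add r3: issue@1 deps=(None,None) exec_start@1 write@3
I1 add r2: issue@2 deps=(None,None) exec_start@2 write@5
I2 add r4: issue@3 deps=(1,1) exec_start@5 write@8
I3 mul r4: issue@4 deps=(2,2) exec_start@8 write@10

Answer: 3 5 8 10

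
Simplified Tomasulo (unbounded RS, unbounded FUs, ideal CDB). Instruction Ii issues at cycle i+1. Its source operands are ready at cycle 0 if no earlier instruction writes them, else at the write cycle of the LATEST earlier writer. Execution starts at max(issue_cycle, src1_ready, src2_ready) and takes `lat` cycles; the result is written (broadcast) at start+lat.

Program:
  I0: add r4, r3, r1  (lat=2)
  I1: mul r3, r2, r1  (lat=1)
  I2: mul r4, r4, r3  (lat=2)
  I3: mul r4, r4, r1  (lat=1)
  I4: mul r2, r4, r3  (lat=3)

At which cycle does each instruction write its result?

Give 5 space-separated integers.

I0 add r4: issue@1 deps=(None,None) exec_start@1 write@3
I1 mul r3: issue@2 deps=(None,None) exec_start@2 write@3
I2 mul r4: issue@3 deps=(0,1) exec_start@3 write@5
I3 mul r4: issue@4 deps=(2,None) exec_start@5 write@6
I4 mul r2: issue@5 deps=(3,1) exec_start@6 write@9

Answer: 3 3 5 6 9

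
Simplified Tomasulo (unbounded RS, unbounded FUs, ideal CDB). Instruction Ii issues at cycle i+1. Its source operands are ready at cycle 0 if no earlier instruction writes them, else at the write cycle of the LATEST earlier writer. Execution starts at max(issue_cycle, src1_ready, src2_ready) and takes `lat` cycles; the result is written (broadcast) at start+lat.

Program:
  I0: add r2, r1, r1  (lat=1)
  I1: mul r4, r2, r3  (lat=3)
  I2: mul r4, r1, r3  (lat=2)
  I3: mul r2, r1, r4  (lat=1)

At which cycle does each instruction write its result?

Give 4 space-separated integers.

I0 add r2: issue@1 deps=(None,None) exec_start@1 write@2
I1 mul r4: issue@2 deps=(0,None) exec_start@2 write@5
I2 mul r4: issue@3 deps=(None,None) exec_start@3 write@5
I3 mul r2: issue@4 deps=(None,2) exec_start@5 write@6

Answer: 2 5 5 6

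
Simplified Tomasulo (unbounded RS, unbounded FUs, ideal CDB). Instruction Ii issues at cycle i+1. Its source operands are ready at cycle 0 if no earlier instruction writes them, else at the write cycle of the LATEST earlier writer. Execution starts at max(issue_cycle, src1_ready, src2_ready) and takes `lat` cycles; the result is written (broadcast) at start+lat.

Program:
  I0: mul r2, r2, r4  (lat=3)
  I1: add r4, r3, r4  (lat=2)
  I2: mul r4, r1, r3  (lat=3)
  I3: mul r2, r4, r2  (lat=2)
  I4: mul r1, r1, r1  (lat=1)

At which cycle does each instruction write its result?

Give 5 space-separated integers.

Answer: 4 4 6 8 6

Derivation:
I0 mul r2: issue@1 deps=(None,None) exec_start@1 write@4
I1 add r4: issue@2 deps=(None,None) exec_start@2 write@4
I2 mul r4: issue@3 deps=(None,None) exec_start@3 write@6
I3 mul r2: issue@4 deps=(2,0) exec_start@6 write@8
I4 mul r1: issue@5 deps=(None,None) exec_start@5 write@6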